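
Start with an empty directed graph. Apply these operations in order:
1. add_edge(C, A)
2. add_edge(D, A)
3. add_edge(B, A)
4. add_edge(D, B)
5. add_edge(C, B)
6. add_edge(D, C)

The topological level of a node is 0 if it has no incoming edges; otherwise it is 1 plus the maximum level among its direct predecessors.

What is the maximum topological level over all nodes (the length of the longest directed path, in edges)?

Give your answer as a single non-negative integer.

Op 1: add_edge(C, A). Edges now: 1
Op 2: add_edge(D, A). Edges now: 2
Op 3: add_edge(B, A). Edges now: 3
Op 4: add_edge(D, B). Edges now: 4
Op 5: add_edge(C, B). Edges now: 5
Op 6: add_edge(D, C). Edges now: 6
Compute levels (Kahn BFS):
  sources (in-degree 0): D
  process D: level=0
    D->A: in-degree(A)=2, level(A)>=1
    D->B: in-degree(B)=1, level(B)>=1
    D->C: in-degree(C)=0, level(C)=1, enqueue
  process C: level=1
    C->A: in-degree(A)=1, level(A)>=2
    C->B: in-degree(B)=0, level(B)=2, enqueue
  process B: level=2
    B->A: in-degree(A)=0, level(A)=3, enqueue
  process A: level=3
All levels: A:3, B:2, C:1, D:0
max level = 3

Answer: 3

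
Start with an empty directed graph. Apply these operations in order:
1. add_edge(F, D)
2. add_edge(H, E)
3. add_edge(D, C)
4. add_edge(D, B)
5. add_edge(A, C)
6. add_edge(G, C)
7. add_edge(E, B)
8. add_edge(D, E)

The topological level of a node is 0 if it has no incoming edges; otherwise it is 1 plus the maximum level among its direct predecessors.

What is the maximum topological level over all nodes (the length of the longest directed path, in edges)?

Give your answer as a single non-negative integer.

Op 1: add_edge(F, D). Edges now: 1
Op 2: add_edge(H, E). Edges now: 2
Op 3: add_edge(D, C). Edges now: 3
Op 4: add_edge(D, B). Edges now: 4
Op 5: add_edge(A, C). Edges now: 5
Op 6: add_edge(G, C). Edges now: 6
Op 7: add_edge(E, B). Edges now: 7
Op 8: add_edge(D, E). Edges now: 8
Compute levels (Kahn BFS):
  sources (in-degree 0): A, F, G, H
  process A: level=0
    A->C: in-degree(C)=2, level(C)>=1
  process F: level=0
    F->D: in-degree(D)=0, level(D)=1, enqueue
  process G: level=0
    G->C: in-degree(C)=1, level(C)>=1
  process H: level=0
    H->E: in-degree(E)=1, level(E)>=1
  process D: level=1
    D->B: in-degree(B)=1, level(B)>=2
    D->C: in-degree(C)=0, level(C)=2, enqueue
    D->E: in-degree(E)=0, level(E)=2, enqueue
  process C: level=2
  process E: level=2
    E->B: in-degree(B)=0, level(B)=3, enqueue
  process B: level=3
All levels: A:0, B:3, C:2, D:1, E:2, F:0, G:0, H:0
max level = 3

Answer: 3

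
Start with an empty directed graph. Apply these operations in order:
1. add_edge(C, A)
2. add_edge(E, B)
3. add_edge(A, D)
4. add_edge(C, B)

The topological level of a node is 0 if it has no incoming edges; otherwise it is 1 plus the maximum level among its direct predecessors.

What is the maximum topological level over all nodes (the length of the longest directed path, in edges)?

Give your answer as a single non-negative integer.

Answer: 2

Derivation:
Op 1: add_edge(C, A). Edges now: 1
Op 2: add_edge(E, B). Edges now: 2
Op 3: add_edge(A, D). Edges now: 3
Op 4: add_edge(C, B). Edges now: 4
Compute levels (Kahn BFS):
  sources (in-degree 0): C, E
  process C: level=0
    C->A: in-degree(A)=0, level(A)=1, enqueue
    C->B: in-degree(B)=1, level(B)>=1
  process E: level=0
    E->B: in-degree(B)=0, level(B)=1, enqueue
  process A: level=1
    A->D: in-degree(D)=0, level(D)=2, enqueue
  process B: level=1
  process D: level=2
All levels: A:1, B:1, C:0, D:2, E:0
max level = 2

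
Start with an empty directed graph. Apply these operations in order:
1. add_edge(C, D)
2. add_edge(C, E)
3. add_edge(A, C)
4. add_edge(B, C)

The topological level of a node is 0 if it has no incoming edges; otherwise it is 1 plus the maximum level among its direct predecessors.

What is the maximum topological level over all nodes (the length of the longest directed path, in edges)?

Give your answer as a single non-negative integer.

Answer: 2

Derivation:
Op 1: add_edge(C, D). Edges now: 1
Op 2: add_edge(C, E). Edges now: 2
Op 3: add_edge(A, C). Edges now: 3
Op 4: add_edge(B, C). Edges now: 4
Compute levels (Kahn BFS):
  sources (in-degree 0): A, B
  process A: level=0
    A->C: in-degree(C)=1, level(C)>=1
  process B: level=0
    B->C: in-degree(C)=0, level(C)=1, enqueue
  process C: level=1
    C->D: in-degree(D)=0, level(D)=2, enqueue
    C->E: in-degree(E)=0, level(E)=2, enqueue
  process D: level=2
  process E: level=2
All levels: A:0, B:0, C:1, D:2, E:2
max level = 2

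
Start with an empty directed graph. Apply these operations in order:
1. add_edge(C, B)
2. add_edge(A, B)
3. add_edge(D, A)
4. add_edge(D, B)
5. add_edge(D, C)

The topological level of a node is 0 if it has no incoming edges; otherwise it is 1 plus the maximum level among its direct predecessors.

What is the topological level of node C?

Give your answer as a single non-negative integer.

Op 1: add_edge(C, B). Edges now: 1
Op 2: add_edge(A, B). Edges now: 2
Op 3: add_edge(D, A). Edges now: 3
Op 4: add_edge(D, B). Edges now: 4
Op 5: add_edge(D, C). Edges now: 5
Compute levels (Kahn BFS):
  sources (in-degree 0): D
  process D: level=0
    D->A: in-degree(A)=0, level(A)=1, enqueue
    D->B: in-degree(B)=2, level(B)>=1
    D->C: in-degree(C)=0, level(C)=1, enqueue
  process A: level=1
    A->B: in-degree(B)=1, level(B)>=2
  process C: level=1
    C->B: in-degree(B)=0, level(B)=2, enqueue
  process B: level=2
All levels: A:1, B:2, C:1, D:0
level(C) = 1

Answer: 1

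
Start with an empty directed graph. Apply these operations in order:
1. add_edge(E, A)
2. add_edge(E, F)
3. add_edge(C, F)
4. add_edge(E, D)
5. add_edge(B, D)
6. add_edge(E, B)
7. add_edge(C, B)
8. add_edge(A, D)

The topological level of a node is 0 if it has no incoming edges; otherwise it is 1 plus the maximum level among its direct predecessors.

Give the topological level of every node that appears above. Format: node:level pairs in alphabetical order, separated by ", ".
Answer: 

Answer: A:1, B:1, C:0, D:2, E:0, F:1

Derivation:
Op 1: add_edge(E, A). Edges now: 1
Op 2: add_edge(E, F). Edges now: 2
Op 3: add_edge(C, F). Edges now: 3
Op 4: add_edge(E, D). Edges now: 4
Op 5: add_edge(B, D). Edges now: 5
Op 6: add_edge(E, B). Edges now: 6
Op 7: add_edge(C, B). Edges now: 7
Op 8: add_edge(A, D). Edges now: 8
Compute levels (Kahn BFS):
  sources (in-degree 0): C, E
  process C: level=0
    C->B: in-degree(B)=1, level(B)>=1
    C->F: in-degree(F)=1, level(F)>=1
  process E: level=0
    E->A: in-degree(A)=0, level(A)=1, enqueue
    E->B: in-degree(B)=0, level(B)=1, enqueue
    E->D: in-degree(D)=2, level(D)>=1
    E->F: in-degree(F)=0, level(F)=1, enqueue
  process A: level=1
    A->D: in-degree(D)=1, level(D)>=2
  process B: level=1
    B->D: in-degree(D)=0, level(D)=2, enqueue
  process F: level=1
  process D: level=2
All levels: A:1, B:1, C:0, D:2, E:0, F:1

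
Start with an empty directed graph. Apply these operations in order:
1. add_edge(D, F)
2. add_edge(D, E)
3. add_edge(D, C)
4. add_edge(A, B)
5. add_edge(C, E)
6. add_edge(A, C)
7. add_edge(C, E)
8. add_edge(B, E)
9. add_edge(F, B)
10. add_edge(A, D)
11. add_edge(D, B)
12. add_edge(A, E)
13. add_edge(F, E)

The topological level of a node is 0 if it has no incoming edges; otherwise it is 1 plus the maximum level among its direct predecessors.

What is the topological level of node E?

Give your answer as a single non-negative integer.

Op 1: add_edge(D, F). Edges now: 1
Op 2: add_edge(D, E). Edges now: 2
Op 3: add_edge(D, C). Edges now: 3
Op 4: add_edge(A, B). Edges now: 4
Op 5: add_edge(C, E). Edges now: 5
Op 6: add_edge(A, C). Edges now: 6
Op 7: add_edge(C, E) (duplicate, no change). Edges now: 6
Op 8: add_edge(B, E). Edges now: 7
Op 9: add_edge(F, B). Edges now: 8
Op 10: add_edge(A, D). Edges now: 9
Op 11: add_edge(D, B). Edges now: 10
Op 12: add_edge(A, E). Edges now: 11
Op 13: add_edge(F, E). Edges now: 12
Compute levels (Kahn BFS):
  sources (in-degree 0): A
  process A: level=0
    A->B: in-degree(B)=2, level(B)>=1
    A->C: in-degree(C)=1, level(C)>=1
    A->D: in-degree(D)=0, level(D)=1, enqueue
    A->E: in-degree(E)=4, level(E)>=1
  process D: level=1
    D->B: in-degree(B)=1, level(B)>=2
    D->C: in-degree(C)=0, level(C)=2, enqueue
    D->E: in-degree(E)=3, level(E)>=2
    D->F: in-degree(F)=0, level(F)=2, enqueue
  process C: level=2
    C->E: in-degree(E)=2, level(E)>=3
  process F: level=2
    F->B: in-degree(B)=0, level(B)=3, enqueue
    F->E: in-degree(E)=1, level(E)>=3
  process B: level=3
    B->E: in-degree(E)=0, level(E)=4, enqueue
  process E: level=4
All levels: A:0, B:3, C:2, D:1, E:4, F:2
level(E) = 4

Answer: 4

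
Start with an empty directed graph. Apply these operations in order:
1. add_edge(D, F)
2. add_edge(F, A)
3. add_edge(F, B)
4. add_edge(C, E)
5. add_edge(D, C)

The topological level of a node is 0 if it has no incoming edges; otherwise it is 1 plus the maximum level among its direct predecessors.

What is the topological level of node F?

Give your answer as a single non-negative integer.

Answer: 1

Derivation:
Op 1: add_edge(D, F). Edges now: 1
Op 2: add_edge(F, A). Edges now: 2
Op 3: add_edge(F, B). Edges now: 3
Op 4: add_edge(C, E). Edges now: 4
Op 5: add_edge(D, C). Edges now: 5
Compute levels (Kahn BFS):
  sources (in-degree 0): D
  process D: level=0
    D->C: in-degree(C)=0, level(C)=1, enqueue
    D->F: in-degree(F)=0, level(F)=1, enqueue
  process C: level=1
    C->E: in-degree(E)=0, level(E)=2, enqueue
  process F: level=1
    F->A: in-degree(A)=0, level(A)=2, enqueue
    F->B: in-degree(B)=0, level(B)=2, enqueue
  process E: level=2
  process A: level=2
  process B: level=2
All levels: A:2, B:2, C:1, D:0, E:2, F:1
level(F) = 1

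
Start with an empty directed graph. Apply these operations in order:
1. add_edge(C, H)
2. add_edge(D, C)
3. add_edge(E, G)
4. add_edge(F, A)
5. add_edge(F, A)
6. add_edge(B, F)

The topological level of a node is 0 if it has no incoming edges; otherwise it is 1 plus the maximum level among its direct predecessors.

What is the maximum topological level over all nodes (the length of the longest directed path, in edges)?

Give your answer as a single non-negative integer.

Op 1: add_edge(C, H). Edges now: 1
Op 2: add_edge(D, C). Edges now: 2
Op 3: add_edge(E, G). Edges now: 3
Op 4: add_edge(F, A). Edges now: 4
Op 5: add_edge(F, A) (duplicate, no change). Edges now: 4
Op 6: add_edge(B, F). Edges now: 5
Compute levels (Kahn BFS):
  sources (in-degree 0): B, D, E
  process B: level=0
    B->F: in-degree(F)=0, level(F)=1, enqueue
  process D: level=0
    D->C: in-degree(C)=0, level(C)=1, enqueue
  process E: level=0
    E->G: in-degree(G)=0, level(G)=1, enqueue
  process F: level=1
    F->A: in-degree(A)=0, level(A)=2, enqueue
  process C: level=1
    C->H: in-degree(H)=0, level(H)=2, enqueue
  process G: level=1
  process A: level=2
  process H: level=2
All levels: A:2, B:0, C:1, D:0, E:0, F:1, G:1, H:2
max level = 2

Answer: 2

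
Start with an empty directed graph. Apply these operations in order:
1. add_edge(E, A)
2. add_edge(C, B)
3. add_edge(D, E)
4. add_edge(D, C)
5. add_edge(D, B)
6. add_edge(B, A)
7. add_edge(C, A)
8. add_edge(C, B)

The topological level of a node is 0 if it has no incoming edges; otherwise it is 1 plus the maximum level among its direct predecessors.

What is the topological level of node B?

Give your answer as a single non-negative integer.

Answer: 2

Derivation:
Op 1: add_edge(E, A). Edges now: 1
Op 2: add_edge(C, B). Edges now: 2
Op 3: add_edge(D, E). Edges now: 3
Op 4: add_edge(D, C). Edges now: 4
Op 5: add_edge(D, B). Edges now: 5
Op 6: add_edge(B, A). Edges now: 6
Op 7: add_edge(C, A). Edges now: 7
Op 8: add_edge(C, B) (duplicate, no change). Edges now: 7
Compute levels (Kahn BFS):
  sources (in-degree 0): D
  process D: level=0
    D->B: in-degree(B)=1, level(B)>=1
    D->C: in-degree(C)=0, level(C)=1, enqueue
    D->E: in-degree(E)=0, level(E)=1, enqueue
  process C: level=1
    C->A: in-degree(A)=2, level(A)>=2
    C->B: in-degree(B)=0, level(B)=2, enqueue
  process E: level=1
    E->A: in-degree(A)=1, level(A)>=2
  process B: level=2
    B->A: in-degree(A)=0, level(A)=3, enqueue
  process A: level=3
All levels: A:3, B:2, C:1, D:0, E:1
level(B) = 2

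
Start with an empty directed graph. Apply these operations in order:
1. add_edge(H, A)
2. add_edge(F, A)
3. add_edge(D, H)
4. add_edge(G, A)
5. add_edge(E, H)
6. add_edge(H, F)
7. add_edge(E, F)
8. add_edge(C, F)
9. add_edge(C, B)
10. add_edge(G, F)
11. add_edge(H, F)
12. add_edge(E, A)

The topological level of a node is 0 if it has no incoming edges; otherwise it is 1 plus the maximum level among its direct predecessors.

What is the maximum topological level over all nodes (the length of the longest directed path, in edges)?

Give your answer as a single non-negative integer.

Op 1: add_edge(H, A). Edges now: 1
Op 2: add_edge(F, A). Edges now: 2
Op 3: add_edge(D, H). Edges now: 3
Op 4: add_edge(G, A). Edges now: 4
Op 5: add_edge(E, H). Edges now: 5
Op 6: add_edge(H, F). Edges now: 6
Op 7: add_edge(E, F). Edges now: 7
Op 8: add_edge(C, F). Edges now: 8
Op 9: add_edge(C, B). Edges now: 9
Op 10: add_edge(G, F). Edges now: 10
Op 11: add_edge(H, F) (duplicate, no change). Edges now: 10
Op 12: add_edge(E, A). Edges now: 11
Compute levels (Kahn BFS):
  sources (in-degree 0): C, D, E, G
  process C: level=0
    C->B: in-degree(B)=0, level(B)=1, enqueue
    C->F: in-degree(F)=3, level(F)>=1
  process D: level=0
    D->H: in-degree(H)=1, level(H)>=1
  process E: level=0
    E->A: in-degree(A)=3, level(A)>=1
    E->F: in-degree(F)=2, level(F)>=1
    E->H: in-degree(H)=0, level(H)=1, enqueue
  process G: level=0
    G->A: in-degree(A)=2, level(A)>=1
    G->F: in-degree(F)=1, level(F)>=1
  process B: level=1
  process H: level=1
    H->A: in-degree(A)=1, level(A)>=2
    H->F: in-degree(F)=0, level(F)=2, enqueue
  process F: level=2
    F->A: in-degree(A)=0, level(A)=3, enqueue
  process A: level=3
All levels: A:3, B:1, C:0, D:0, E:0, F:2, G:0, H:1
max level = 3

Answer: 3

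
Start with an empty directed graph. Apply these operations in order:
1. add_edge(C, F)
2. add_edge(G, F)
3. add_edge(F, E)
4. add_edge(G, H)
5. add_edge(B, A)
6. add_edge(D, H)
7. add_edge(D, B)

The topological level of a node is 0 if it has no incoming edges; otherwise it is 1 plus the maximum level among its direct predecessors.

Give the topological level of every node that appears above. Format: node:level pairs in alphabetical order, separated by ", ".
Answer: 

Op 1: add_edge(C, F). Edges now: 1
Op 2: add_edge(G, F). Edges now: 2
Op 3: add_edge(F, E). Edges now: 3
Op 4: add_edge(G, H). Edges now: 4
Op 5: add_edge(B, A). Edges now: 5
Op 6: add_edge(D, H). Edges now: 6
Op 7: add_edge(D, B). Edges now: 7
Compute levels (Kahn BFS):
  sources (in-degree 0): C, D, G
  process C: level=0
    C->F: in-degree(F)=1, level(F)>=1
  process D: level=0
    D->B: in-degree(B)=0, level(B)=1, enqueue
    D->H: in-degree(H)=1, level(H)>=1
  process G: level=0
    G->F: in-degree(F)=0, level(F)=1, enqueue
    G->H: in-degree(H)=0, level(H)=1, enqueue
  process B: level=1
    B->A: in-degree(A)=0, level(A)=2, enqueue
  process F: level=1
    F->E: in-degree(E)=0, level(E)=2, enqueue
  process H: level=1
  process A: level=2
  process E: level=2
All levels: A:2, B:1, C:0, D:0, E:2, F:1, G:0, H:1

Answer: A:2, B:1, C:0, D:0, E:2, F:1, G:0, H:1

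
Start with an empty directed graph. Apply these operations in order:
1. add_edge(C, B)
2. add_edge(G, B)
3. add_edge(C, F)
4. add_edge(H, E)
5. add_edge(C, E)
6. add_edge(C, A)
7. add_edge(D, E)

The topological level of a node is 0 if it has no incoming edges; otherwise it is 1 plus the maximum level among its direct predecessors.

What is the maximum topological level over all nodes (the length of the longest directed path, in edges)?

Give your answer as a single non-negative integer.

Op 1: add_edge(C, B). Edges now: 1
Op 2: add_edge(G, B). Edges now: 2
Op 3: add_edge(C, F). Edges now: 3
Op 4: add_edge(H, E). Edges now: 4
Op 5: add_edge(C, E). Edges now: 5
Op 6: add_edge(C, A). Edges now: 6
Op 7: add_edge(D, E). Edges now: 7
Compute levels (Kahn BFS):
  sources (in-degree 0): C, D, G, H
  process C: level=0
    C->A: in-degree(A)=0, level(A)=1, enqueue
    C->B: in-degree(B)=1, level(B)>=1
    C->E: in-degree(E)=2, level(E)>=1
    C->F: in-degree(F)=0, level(F)=1, enqueue
  process D: level=0
    D->E: in-degree(E)=1, level(E)>=1
  process G: level=0
    G->B: in-degree(B)=0, level(B)=1, enqueue
  process H: level=0
    H->E: in-degree(E)=0, level(E)=1, enqueue
  process A: level=1
  process F: level=1
  process B: level=1
  process E: level=1
All levels: A:1, B:1, C:0, D:0, E:1, F:1, G:0, H:0
max level = 1

Answer: 1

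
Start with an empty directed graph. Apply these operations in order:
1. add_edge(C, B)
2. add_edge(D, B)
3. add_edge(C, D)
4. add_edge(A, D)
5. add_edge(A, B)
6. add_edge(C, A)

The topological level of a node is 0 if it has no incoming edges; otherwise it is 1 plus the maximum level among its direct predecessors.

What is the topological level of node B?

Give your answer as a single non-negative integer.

Op 1: add_edge(C, B). Edges now: 1
Op 2: add_edge(D, B). Edges now: 2
Op 3: add_edge(C, D). Edges now: 3
Op 4: add_edge(A, D). Edges now: 4
Op 5: add_edge(A, B). Edges now: 5
Op 6: add_edge(C, A). Edges now: 6
Compute levels (Kahn BFS):
  sources (in-degree 0): C
  process C: level=0
    C->A: in-degree(A)=0, level(A)=1, enqueue
    C->B: in-degree(B)=2, level(B)>=1
    C->D: in-degree(D)=1, level(D)>=1
  process A: level=1
    A->B: in-degree(B)=1, level(B)>=2
    A->D: in-degree(D)=0, level(D)=2, enqueue
  process D: level=2
    D->B: in-degree(B)=0, level(B)=3, enqueue
  process B: level=3
All levels: A:1, B:3, C:0, D:2
level(B) = 3

Answer: 3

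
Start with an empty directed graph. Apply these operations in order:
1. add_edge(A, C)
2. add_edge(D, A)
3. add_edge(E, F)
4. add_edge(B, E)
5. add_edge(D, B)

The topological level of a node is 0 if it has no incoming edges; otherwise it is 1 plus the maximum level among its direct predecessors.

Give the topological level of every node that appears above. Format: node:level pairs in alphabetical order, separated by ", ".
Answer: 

Answer: A:1, B:1, C:2, D:0, E:2, F:3

Derivation:
Op 1: add_edge(A, C). Edges now: 1
Op 2: add_edge(D, A). Edges now: 2
Op 3: add_edge(E, F). Edges now: 3
Op 4: add_edge(B, E). Edges now: 4
Op 5: add_edge(D, B). Edges now: 5
Compute levels (Kahn BFS):
  sources (in-degree 0): D
  process D: level=0
    D->A: in-degree(A)=0, level(A)=1, enqueue
    D->B: in-degree(B)=0, level(B)=1, enqueue
  process A: level=1
    A->C: in-degree(C)=0, level(C)=2, enqueue
  process B: level=1
    B->E: in-degree(E)=0, level(E)=2, enqueue
  process C: level=2
  process E: level=2
    E->F: in-degree(F)=0, level(F)=3, enqueue
  process F: level=3
All levels: A:1, B:1, C:2, D:0, E:2, F:3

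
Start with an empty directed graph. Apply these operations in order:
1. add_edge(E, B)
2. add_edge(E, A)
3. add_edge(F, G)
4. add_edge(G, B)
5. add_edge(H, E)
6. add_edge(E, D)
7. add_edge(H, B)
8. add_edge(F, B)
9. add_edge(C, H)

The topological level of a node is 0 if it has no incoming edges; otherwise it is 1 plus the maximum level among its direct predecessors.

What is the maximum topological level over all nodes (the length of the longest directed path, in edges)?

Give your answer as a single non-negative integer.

Op 1: add_edge(E, B). Edges now: 1
Op 2: add_edge(E, A). Edges now: 2
Op 3: add_edge(F, G). Edges now: 3
Op 4: add_edge(G, B). Edges now: 4
Op 5: add_edge(H, E). Edges now: 5
Op 6: add_edge(E, D). Edges now: 6
Op 7: add_edge(H, B). Edges now: 7
Op 8: add_edge(F, B). Edges now: 8
Op 9: add_edge(C, H). Edges now: 9
Compute levels (Kahn BFS):
  sources (in-degree 0): C, F
  process C: level=0
    C->H: in-degree(H)=0, level(H)=1, enqueue
  process F: level=0
    F->B: in-degree(B)=3, level(B)>=1
    F->G: in-degree(G)=0, level(G)=1, enqueue
  process H: level=1
    H->B: in-degree(B)=2, level(B)>=2
    H->E: in-degree(E)=0, level(E)=2, enqueue
  process G: level=1
    G->B: in-degree(B)=1, level(B)>=2
  process E: level=2
    E->A: in-degree(A)=0, level(A)=3, enqueue
    E->B: in-degree(B)=0, level(B)=3, enqueue
    E->D: in-degree(D)=0, level(D)=3, enqueue
  process A: level=3
  process B: level=3
  process D: level=3
All levels: A:3, B:3, C:0, D:3, E:2, F:0, G:1, H:1
max level = 3

Answer: 3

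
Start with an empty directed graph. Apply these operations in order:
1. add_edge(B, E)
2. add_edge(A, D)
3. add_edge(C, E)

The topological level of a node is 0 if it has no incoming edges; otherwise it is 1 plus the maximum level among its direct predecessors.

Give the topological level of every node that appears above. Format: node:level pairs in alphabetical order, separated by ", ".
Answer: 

Op 1: add_edge(B, E). Edges now: 1
Op 2: add_edge(A, D). Edges now: 2
Op 3: add_edge(C, E). Edges now: 3
Compute levels (Kahn BFS):
  sources (in-degree 0): A, B, C
  process A: level=0
    A->D: in-degree(D)=0, level(D)=1, enqueue
  process B: level=0
    B->E: in-degree(E)=1, level(E)>=1
  process C: level=0
    C->E: in-degree(E)=0, level(E)=1, enqueue
  process D: level=1
  process E: level=1
All levels: A:0, B:0, C:0, D:1, E:1

Answer: A:0, B:0, C:0, D:1, E:1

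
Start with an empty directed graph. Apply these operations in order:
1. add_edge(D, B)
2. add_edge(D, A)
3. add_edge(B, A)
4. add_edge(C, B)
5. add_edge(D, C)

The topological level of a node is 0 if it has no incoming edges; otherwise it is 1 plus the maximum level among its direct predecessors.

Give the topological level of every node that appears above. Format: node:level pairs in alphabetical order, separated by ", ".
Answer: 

Op 1: add_edge(D, B). Edges now: 1
Op 2: add_edge(D, A). Edges now: 2
Op 3: add_edge(B, A). Edges now: 3
Op 4: add_edge(C, B). Edges now: 4
Op 5: add_edge(D, C). Edges now: 5
Compute levels (Kahn BFS):
  sources (in-degree 0): D
  process D: level=0
    D->A: in-degree(A)=1, level(A)>=1
    D->B: in-degree(B)=1, level(B)>=1
    D->C: in-degree(C)=0, level(C)=1, enqueue
  process C: level=1
    C->B: in-degree(B)=0, level(B)=2, enqueue
  process B: level=2
    B->A: in-degree(A)=0, level(A)=3, enqueue
  process A: level=3
All levels: A:3, B:2, C:1, D:0

Answer: A:3, B:2, C:1, D:0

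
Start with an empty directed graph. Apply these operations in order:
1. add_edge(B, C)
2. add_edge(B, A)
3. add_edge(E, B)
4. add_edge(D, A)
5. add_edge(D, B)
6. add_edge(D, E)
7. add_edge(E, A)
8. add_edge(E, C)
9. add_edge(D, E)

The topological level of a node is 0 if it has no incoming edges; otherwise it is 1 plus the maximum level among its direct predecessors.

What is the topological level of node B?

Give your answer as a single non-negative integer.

Answer: 2

Derivation:
Op 1: add_edge(B, C). Edges now: 1
Op 2: add_edge(B, A). Edges now: 2
Op 3: add_edge(E, B). Edges now: 3
Op 4: add_edge(D, A). Edges now: 4
Op 5: add_edge(D, B). Edges now: 5
Op 6: add_edge(D, E). Edges now: 6
Op 7: add_edge(E, A). Edges now: 7
Op 8: add_edge(E, C). Edges now: 8
Op 9: add_edge(D, E) (duplicate, no change). Edges now: 8
Compute levels (Kahn BFS):
  sources (in-degree 0): D
  process D: level=0
    D->A: in-degree(A)=2, level(A)>=1
    D->B: in-degree(B)=1, level(B)>=1
    D->E: in-degree(E)=0, level(E)=1, enqueue
  process E: level=1
    E->A: in-degree(A)=1, level(A)>=2
    E->B: in-degree(B)=0, level(B)=2, enqueue
    E->C: in-degree(C)=1, level(C)>=2
  process B: level=2
    B->A: in-degree(A)=0, level(A)=3, enqueue
    B->C: in-degree(C)=0, level(C)=3, enqueue
  process A: level=3
  process C: level=3
All levels: A:3, B:2, C:3, D:0, E:1
level(B) = 2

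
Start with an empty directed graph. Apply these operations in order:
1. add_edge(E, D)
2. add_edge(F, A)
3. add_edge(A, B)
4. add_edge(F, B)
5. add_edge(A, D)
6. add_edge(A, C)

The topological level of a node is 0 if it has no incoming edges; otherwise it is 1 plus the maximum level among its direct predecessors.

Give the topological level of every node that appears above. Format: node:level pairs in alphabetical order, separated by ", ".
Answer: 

Answer: A:1, B:2, C:2, D:2, E:0, F:0

Derivation:
Op 1: add_edge(E, D). Edges now: 1
Op 2: add_edge(F, A). Edges now: 2
Op 3: add_edge(A, B). Edges now: 3
Op 4: add_edge(F, B). Edges now: 4
Op 5: add_edge(A, D). Edges now: 5
Op 6: add_edge(A, C). Edges now: 6
Compute levels (Kahn BFS):
  sources (in-degree 0): E, F
  process E: level=0
    E->D: in-degree(D)=1, level(D)>=1
  process F: level=0
    F->A: in-degree(A)=0, level(A)=1, enqueue
    F->B: in-degree(B)=1, level(B)>=1
  process A: level=1
    A->B: in-degree(B)=0, level(B)=2, enqueue
    A->C: in-degree(C)=0, level(C)=2, enqueue
    A->D: in-degree(D)=0, level(D)=2, enqueue
  process B: level=2
  process C: level=2
  process D: level=2
All levels: A:1, B:2, C:2, D:2, E:0, F:0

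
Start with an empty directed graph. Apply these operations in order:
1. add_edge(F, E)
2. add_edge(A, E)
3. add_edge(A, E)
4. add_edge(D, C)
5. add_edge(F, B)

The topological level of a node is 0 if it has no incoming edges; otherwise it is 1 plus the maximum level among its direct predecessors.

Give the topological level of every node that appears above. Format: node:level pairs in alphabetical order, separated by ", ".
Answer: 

Answer: A:0, B:1, C:1, D:0, E:1, F:0

Derivation:
Op 1: add_edge(F, E). Edges now: 1
Op 2: add_edge(A, E). Edges now: 2
Op 3: add_edge(A, E) (duplicate, no change). Edges now: 2
Op 4: add_edge(D, C). Edges now: 3
Op 5: add_edge(F, B). Edges now: 4
Compute levels (Kahn BFS):
  sources (in-degree 0): A, D, F
  process A: level=0
    A->E: in-degree(E)=1, level(E)>=1
  process D: level=0
    D->C: in-degree(C)=0, level(C)=1, enqueue
  process F: level=0
    F->B: in-degree(B)=0, level(B)=1, enqueue
    F->E: in-degree(E)=0, level(E)=1, enqueue
  process C: level=1
  process B: level=1
  process E: level=1
All levels: A:0, B:1, C:1, D:0, E:1, F:0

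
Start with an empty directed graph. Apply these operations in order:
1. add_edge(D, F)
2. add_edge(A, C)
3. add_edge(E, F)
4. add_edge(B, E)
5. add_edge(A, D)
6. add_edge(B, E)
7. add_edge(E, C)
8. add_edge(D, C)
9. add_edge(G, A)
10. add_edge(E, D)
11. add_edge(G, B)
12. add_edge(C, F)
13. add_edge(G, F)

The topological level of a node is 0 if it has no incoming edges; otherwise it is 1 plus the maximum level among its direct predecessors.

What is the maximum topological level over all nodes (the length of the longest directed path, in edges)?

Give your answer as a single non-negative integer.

Op 1: add_edge(D, F). Edges now: 1
Op 2: add_edge(A, C). Edges now: 2
Op 3: add_edge(E, F). Edges now: 3
Op 4: add_edge(B, E). Edges now: 4
Op 5: add_edge(A, D). Edges now: 5
Op 6: add_edge(B, E) (duplicate, no change). Edges now: 5
Op 7: add_edge(E, C). Edges now: 6
Op 8: add_edge(D, C). Edges now: 7
Op 9: add_edge(G, A). Edges now: 8
Op 10: add_edge(E, D). Edges now: 9
Op 11: add_edge(G, B). Edges now: 10
Op 12: add_edge(C, F). Edges now: 11
Op 13: add_edge(G, F). Edges now: 12
Compute levels (Kahn BFS):
  sources (in-degree 0): G
  process G: level=0
    G->A: in-degree(A)=0, level(A)=1, enqueue
    G->B: in-degree(B)=0, level(B)=1, enqueue
    G->F: in-degree(F)=3, level(F)>=1
  process A: level=1
    A->C: in-degree(C)=2, level(C)>=2
    A->D: in-degree(D)=1, level(D)>=2
  process B: level=1
    B->E: in-degree(E)=0, level(E)=2, enqueue
  process E: level=2
    E->C: in-degree(C)=1, level(C)>=3
    E->D: in-degree(D)=0, level(D)=3, enqueue
    E->F: in-degree(F)=2, level(F)>=3
  process D: level=3
    D->C: in-degree(C)=0, level(C)=4, enqueue
    D->F: in-degree(F)=1, level(F)>=4
  process C: level=4
    C->F: in-degree(F)=0, level(F)=5, enqueue
  process F: level=5
All levels: A:1, B:1, C:4, D:3, E:2, F:5, G:0
max level = 5

Answer: 5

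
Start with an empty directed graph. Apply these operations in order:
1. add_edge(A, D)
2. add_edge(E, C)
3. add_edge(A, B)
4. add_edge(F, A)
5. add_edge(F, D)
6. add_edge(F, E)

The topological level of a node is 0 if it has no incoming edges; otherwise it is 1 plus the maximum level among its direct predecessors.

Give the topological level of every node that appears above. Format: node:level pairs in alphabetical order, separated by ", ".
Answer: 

Op 1: add_edge(A, D). Edges now: 1
Op 2: add_edge(E, C). Edges now: 2
Op 3: add_edge(A, B). Edges now: 3
Op 4: add_edge(F, A). Edges now: 4
Op 5: add_edge(F, D). Edges now: 5
Op 6: add_edge(F, E). Edges now: 6
Compute levels (Kahn BFS):
  sources (in-degree 0): F
  process F: level=0
    F->A: in-degree(A)=0, level(A)=1, enqueue
    F->D: in-degree(D)=1, level(D)>=1
    F->E: in-degree(E)=0, level(E)=1, enqueue
  process A: level=1
    A->B: in-degree(B)=0, level(B)=2, enqueue
    A->D: in-degree(D)=0, level(D)=2, enqueue
  process E: level=1
    E->C: in-degree(C)=0, level(C)=2, enqueue
  process B: level=2
  process D: level=2
  process C: level=2
All levels: A:1, B:2, C:2, D:2, E:1, F:0

Answer: A:1, B:2, C:2, D:2, E:1, F:0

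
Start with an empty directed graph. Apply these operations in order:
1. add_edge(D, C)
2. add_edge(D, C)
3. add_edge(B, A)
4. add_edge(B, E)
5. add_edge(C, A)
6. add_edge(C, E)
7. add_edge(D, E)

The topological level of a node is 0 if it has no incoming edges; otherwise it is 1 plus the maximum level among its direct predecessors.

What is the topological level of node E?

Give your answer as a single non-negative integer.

Op 1: add_edge(D, C). Edges now: 1
Op 2: add_edge(D, C) (duplicate, no change). Edges now: 1
Op 3: add_edge(B, A). Edges now: 2
Op 4: add_edge(B, E). Edges now: 3
Op 5: add_edge(C, A). Edges now: 4
Op 6: add_edge(C, E). Edges now: 5
Op 7: add_edge(D, E). Edges now: 6
Compute levels (Kahn BFS):
  sources (in-degree 0): B, D
  process B: level=0
    B->A: in-degree(A)=1, level(A)>=1
    B->E: in-degree(E)=2, level(E)>=1
  process D: level=0
    D->C: in-degree(C)=0, level(C)=1, enqueue
    D->E: in-degree(E)=1, level(E)>=1
  process C: level=1
    C->A: in-degree(A)=0, level(A)=2, enqueue
    C->E: in-degree(E)=0, level(E)=2, enqueue
  process A: level=2
  process E: level=2
All levels: A:2, B:0, C:1, D:0, E:2
level(E) = 2

Answer: 2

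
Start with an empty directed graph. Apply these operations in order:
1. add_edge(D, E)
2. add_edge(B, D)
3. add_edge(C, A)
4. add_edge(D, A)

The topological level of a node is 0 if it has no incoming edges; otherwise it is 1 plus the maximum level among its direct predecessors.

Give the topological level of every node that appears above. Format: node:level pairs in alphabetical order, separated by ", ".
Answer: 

Answer: A:2, B:0, C:0, D:1, E:2

Derivation:
Op 1: add_edge(D, E). Edges now: 1
Op 2: add_edge(B, D). Edges now: 2
Op 3: add_edge(C, A). Edges now: 3
Op 4: add_edge(D, A). Edges now: 4
Compute levels (Kahn BFS):
  sources (in-degree 0): B, C
  process B: level=0
    B->D: in-degree(D)=0, level(D)=1, enqueue
  process C: level=0
    C->A: in-degree(A)=1, level(A)>=1
  process D: level=1
    D->A: in-degree(A)=0, level(A)=2, enqueue
    D->E: in-degree(E)=0, level(E)=2, enqueue
  process A: level=2
  process E: level=2
All levels: A:2, B:0, C:0, D:1, E:2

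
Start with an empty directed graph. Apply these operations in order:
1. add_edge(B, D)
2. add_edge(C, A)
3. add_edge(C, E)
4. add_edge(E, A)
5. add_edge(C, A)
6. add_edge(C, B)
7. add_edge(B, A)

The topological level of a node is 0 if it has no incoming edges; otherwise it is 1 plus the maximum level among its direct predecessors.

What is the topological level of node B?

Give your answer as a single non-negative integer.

Answer: 1

Derivation:
Op 1: add_edge(B, D). Edges now: 1
Op 2: add_edge(C, A). Edges now: 2
Op 3: add_edge(C, E). Edges now: 3
Op 4: add_edge(E, A). Edges now: 4
Op 5: add_edge(C, A) (duplicate, no change). Edges now: 4
Op 6: add_edge(C, B). Edges now: 5
Op 7: add_edge(B, A). Edges now: 6
Compute levels (Kahn BFS):
  sources (in-degree 0): C
  process C: level=0
    C->A: in-degree(A)=2, level(A)>=1
    C->B: in-degree(B)=0, level(B)=1, enqueue
    C->E: in-degree(E)=0, level(E)=1, enqueue
  process B: level=1
    B->A: in-degree(A)=1, level(A)>=2
    B->D: in-degree(D)=0, level(D)=2, enqueue
  process E: level=1
    E->A: in-degree(A)=0, level(A)=2, enqueue
  process D: level=2
  process A: level=2
All levels: A:2, B:1, C:0, D:2, E:1
level(B) = 1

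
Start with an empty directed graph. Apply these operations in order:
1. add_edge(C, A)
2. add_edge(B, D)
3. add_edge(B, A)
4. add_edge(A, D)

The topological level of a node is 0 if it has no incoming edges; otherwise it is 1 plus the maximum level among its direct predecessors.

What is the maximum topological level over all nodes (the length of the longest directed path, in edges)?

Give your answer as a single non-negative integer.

Answer: 2

Derivation:
Op 1: add_edge(C, A). Edges now: 1
Op 2: add_edge(B, D). Edges now: 2
Op 3: add_edge(B, A). Edges now: 3
Op 4: add_edge(A, D). Edges now: 4
Compute levels (Kahn BFS):
  sources (in-degree 0): B, C
  process B: level=0
    B->A: in-degree(A)=1, level(A)>=1
    B->D: in-degree(D)=1, level(D)>=1
  process C: level=0
    C->A: in-degree(A)=0, level(A)=1, enqueue
  process A: level=1
    A->D: in-degree(D)=0, level(D)=2, enqueue
  process D: level=2
All levels: A:1, B:0, C:0, D:2
max level = 2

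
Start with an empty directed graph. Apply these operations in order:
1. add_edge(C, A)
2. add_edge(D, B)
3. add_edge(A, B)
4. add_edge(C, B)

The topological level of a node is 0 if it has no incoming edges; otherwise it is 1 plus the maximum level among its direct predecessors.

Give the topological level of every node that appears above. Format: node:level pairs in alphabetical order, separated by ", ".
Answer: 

Op 1: add_edge(C, A). Edges now: 1
Op 2: add_edge(D, B). Edges now: 2
Op 3: add_edge(A, B). Edges now: 3
Op 4: add_edge(C, B). Edges now: 4
Compute levels (Kahn BFS):
  sources (in-degree 0): C, D
  process C: level=0
    C->A: in-degree(A)=0, level(A)=1, enqueue
    C->B: in-degree(B)=2, level(B)>=1
  process D: level=0
    D->B: in-degree(B)=1, level(B)>=1
  process A: level=1
    A->B: in-degree(B)=0, level(B)=2, enqueue
  process B: level=2
All levels: A:1, B:2, C:0, D:0

Answer: A:1, B:2, C:0, D:0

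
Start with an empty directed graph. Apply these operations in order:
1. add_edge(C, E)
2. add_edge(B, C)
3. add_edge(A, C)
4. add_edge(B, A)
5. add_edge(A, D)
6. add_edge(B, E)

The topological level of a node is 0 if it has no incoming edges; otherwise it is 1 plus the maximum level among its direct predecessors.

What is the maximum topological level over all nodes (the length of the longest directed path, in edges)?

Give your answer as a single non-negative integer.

Answer: 3

Derivation:
Op 1: add_edge(C, E). Edges now: 1
Op 2: add_edge(B, C). Edges now: 2
Op 3: add_edge(A, C). Edges now: 3
Op 4: add_edge(B, A). Edges now: 4
Op 5: add_edge(A, D). Edges now: 5
Op 6: add_edge(B, E). Edges now: 6
Compute levels (Kahn BFS):
  sources (in-degree 0): B
  process B: level=0
    B->A: in-degree(A)=0, level(A)=1, enqueue
    B->C: in-degree(C)=1, level(C)>=1
    B->E: in-degree(E)=1, level(E)>=1
  process A: level=1
    A->C: in-degree(C)=0, level(C)=2, enqueue
    A->D: in-degree(D)=0, level(D)=2, enqueue
  process C: level=2
    C->E: in-degree(E)=0, level(E)=3, enqueue
  process D: level=2
  process E: level=3
All levels: A:1, B:0, C:2, D:2, E:3
max level = 3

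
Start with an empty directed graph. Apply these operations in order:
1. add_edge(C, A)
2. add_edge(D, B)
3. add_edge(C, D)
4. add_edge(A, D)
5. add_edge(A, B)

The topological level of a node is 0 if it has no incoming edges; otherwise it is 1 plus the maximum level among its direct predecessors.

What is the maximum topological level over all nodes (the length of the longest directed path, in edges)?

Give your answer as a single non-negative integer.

Answer: 3

Derivation:
Op 1: add_edge(C, A). Edges now: 1
Op 2: add_edge(D, B). Edges now: 2
Op 3: add_edge(C, D). Edges now: 3
Op 4: add_edge(A, D). Edges now: 4
Op 5: add_edge(A, B). Edges now: 5
Compute levels (Kahn BFS):
  sources (in-degree 0): C
  process C: level=0
    C->A: in-degree(A)=0, level(A)=1, enqueue
    C->D: in-degree(D)=1, level(D)>=1
  process A: level=1
    A->B: in-degree(B)=1, level(B)>=2
    A->D: in-degree(D)=0, level(D)=2, enqueue
  process D: level=2
    D->B: in-degree(B)=0, level(B)=3, enqueue
  process B: level=3
All levels: A:1, B:3, C:0, D:2
max level = 3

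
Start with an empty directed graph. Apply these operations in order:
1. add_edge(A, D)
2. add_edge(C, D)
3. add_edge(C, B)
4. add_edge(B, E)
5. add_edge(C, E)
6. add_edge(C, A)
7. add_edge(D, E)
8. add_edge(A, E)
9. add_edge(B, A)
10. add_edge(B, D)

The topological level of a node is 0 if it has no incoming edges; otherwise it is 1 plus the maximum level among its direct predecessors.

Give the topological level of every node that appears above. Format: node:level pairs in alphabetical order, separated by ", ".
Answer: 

Answer: A:2, B:1, C:0, D:3, E:4

Derivation:
Op 1: add_edge(A, D). Edges now: 1
Op 2: add_edge(C, D). Edges now: 2
Op 3: add_edge(C, B). Edges now: 3
Op 4: add_edge(B, E). Edges now: 4
Op 5: add_edge(C, E). Edges now: 5
Op 6: add_edge(C, A). Edges now: 6
Op 7: add_edge(D, E). Edges now: 7
Op 8: add_edge(A, E). Edges now: 8
Op 9: add_edge(B, A). Edges now: 9
Op 10: add_edge(B, D). Edges now: 10
Compute levels (Kahn BFS):
  sources (in-degree 0): C
  process C: level=0
    C->A: in-degree(A)=1, level(A)>=1
    C->B: in-degree(B)=0, level(B)=1, enqueue
    C->D: in-degree(D)=2, level(D)>=1
    C->E: in-degree(E)=3, level(E)>=1
  process B: level=1
    B->A: in-degree(A)=0, level(A)=2, enqueue
    B->D: in-degree(D)=1, level(D)>=2
    B->E: in-degree(E)=2, level(E)>=2
  process A: level=2
    A->D: in-degree(D)=0, level(D)=3, enqueue
    A->E: in-degree(E)=1, level(E)>=3
  process D: level=3
    D->E: in-degree(E)=0, level(E)=4, enqueue
  process E: level=4
All levels: A:2, B:1, C:0, D:3, E:4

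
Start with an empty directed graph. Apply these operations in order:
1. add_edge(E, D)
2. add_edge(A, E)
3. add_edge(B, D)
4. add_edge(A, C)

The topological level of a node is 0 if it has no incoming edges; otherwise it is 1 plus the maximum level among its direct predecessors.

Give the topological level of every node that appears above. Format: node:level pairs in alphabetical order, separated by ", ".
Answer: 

Op 1: add_edge(E, D). Edges now: 1
Op 2: add_edge(A, E). Edges now: 2
Op 3: add_edge(B, D). Edges now: 3
Op 4: add_edge(A, C). Edges now: 4
Compute levels (Kahn BFS):
  sources (in-degree 0): A, B
  process A: level=0
    A->C: in-degree(C)=0, level(C)=1, enqueue
    A->E: in-degree(E)=0, level(E)=1, enqueue
  process B: level=0
    B->D: in-degree(D)=1, level(D)>=1
  process C: level=1
  process E: level=1
    E->D: in-degree(D)=0, level(D)=2, enqueue
  process D: level=2
All levels: A:0, B:0, C:1, D:2, E:1

Answer: A:0, B:0, C:1, D:2, E:1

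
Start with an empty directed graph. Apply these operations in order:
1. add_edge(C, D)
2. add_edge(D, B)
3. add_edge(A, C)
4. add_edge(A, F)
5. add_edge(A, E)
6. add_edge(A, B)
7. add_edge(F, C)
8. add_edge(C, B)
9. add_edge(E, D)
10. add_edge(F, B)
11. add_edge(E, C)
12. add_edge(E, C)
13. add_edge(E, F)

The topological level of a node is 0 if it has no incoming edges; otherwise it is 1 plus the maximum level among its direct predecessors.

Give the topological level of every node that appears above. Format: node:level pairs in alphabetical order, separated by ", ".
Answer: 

Op 1: add_edge(C, D). Edges now: 1
Op 2: add_edge(D, B). Edges now: 2
Op 3: add_edge(A, C). Edges now: 3
Op 4: add_edge(A, F). Edges now: 4
Op 5: add_edge(A, E). Edges now: 5
Op 6: add_edge(A, B). Edges now: 6
Op 7: add_edge(F, C). Edges now: 7
Op 8: add_edge(C, B). Edges now: 8
Op 9: add_edge(E, D). Edges now: 9
Op 10: add_edge(F, B). Edges now: 10
Op 11: add_edge(E, C). Edges now: 11
Op 12: add_edge(E, C) (duplicate, no change). Edges now: 11
Op 13: add_edge(E, F). Edges now: 12
Compute levels (Kahn BFS):
  sources (in-degree 0): A
  process A: level=0
    A->B: in-degree(B)=3, level(B)>=1
    A->C: in-degree(C)=2, level(C)>=1
    A->E: in-degree(E)=0, level(E)=1, enqueue
    A->F: in-degree(F)=1, level(F)>=1
  process E: level=1
    E->C: in-degree(C)=1, level(C)>=2
    E->D: in-degree(D)=1, level(D)>=2
    E->F: in-degree(F)=0, level(F)=2, enqueue
  process F: level=2
    F->B: in-degree(B)=2, level(B)>=3
    F->C: in-degree(C)=0, level(C)=3, enqueue
  process C: level=3
    C->B: in-degree(B)=1, level(B)>=4
    C->D: in-degree(D)=0, level(D)=4, enqueue
  process D: level=4
    D->B: in-degree(B)=0, level(B)=5, enqueue
  process B: level=5
All levels: A:0, B:5, C:3, D:4, E:1, F:2

Answer: A:0, B:5, C:3, D:4, E:1, F:2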